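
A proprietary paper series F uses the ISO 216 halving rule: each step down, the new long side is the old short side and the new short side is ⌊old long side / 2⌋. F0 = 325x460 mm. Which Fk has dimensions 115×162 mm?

F0: 325 × 460 mm
F1: 230 × 325 mm
F2: 162 × 230 mm
F3: 115 × 162 mm
F4: 81 × 115 mm
→ matches F3.

F3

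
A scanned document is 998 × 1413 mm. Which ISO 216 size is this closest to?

B0 (1000 × 1414 mm)

Aspect ratio 1413/998 ≈ 1.416 — close to the ISO √2 ≈ 1.414.
In the B-series (B0 = 1000 × 1414 mm): B0 = 1000 × 1414 mm.
Off by 3 mm total — nearest standard size.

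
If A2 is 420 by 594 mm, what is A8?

52 × 74 mm

A3: ⌊594/2⌋ × 420 = 297 × 420 mm
A4: ⌊420/2⌋ × 297 = 210 × 297 mm
A5: ⌊297/2⌋ × 210 = 148 × 210 mm
A6: ⌊210/2⌋ × 148 = 105 × 148 mm
A7: ⌊148/2⌋ × 105 = 74 × 105 mm
A8: ⌊105/2⌋ × 74 = 52 × 74 mm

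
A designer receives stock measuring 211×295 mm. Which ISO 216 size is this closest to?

Aspect ratio 295/211 ≈ 1.398 (ISO target is √2 ≈ 1.414).
In the A-series (A0 area = 1 m²): A4 = 210 × 297 mm.
Off by 3 mm total — nearest standard size.

A4 (210 × 297 mm)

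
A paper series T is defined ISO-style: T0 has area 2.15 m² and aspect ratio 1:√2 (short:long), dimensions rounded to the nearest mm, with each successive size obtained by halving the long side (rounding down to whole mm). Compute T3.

Let T0's short side be w mm. w · w√2 = 2.15 m² = 2,150,000 mm², so w ≈ 1233.0 mm and w√2 ≈ 1743.7 mm → T0 = 1233 × 1744 mm.
T1: ⌊1744/2⌋ × 1233 = 872 × 1233 mm
T2: ⌊1233/2⌋ × 872 = 616 × 872 mm
T3: ⌊872/2⌋ × 616 = 436 × 616 mm

436 × 616 mm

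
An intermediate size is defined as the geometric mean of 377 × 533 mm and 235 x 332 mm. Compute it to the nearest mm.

Short side: √(377 · 235) = √88595 ≈ 297.6 → 298 mm
Long side: √(533 · 332) = √176956 ≈ 420.7 → 421 mm

298 × 421 mm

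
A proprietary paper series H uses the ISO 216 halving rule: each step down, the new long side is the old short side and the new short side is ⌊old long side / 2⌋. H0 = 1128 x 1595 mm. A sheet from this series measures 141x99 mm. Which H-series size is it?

H0: 1128 × 1595 mm
H1: 797 × 1128 mm
H2: 564 × 797 mm
H3: 398 × 564 mm
H4: 282 × 398 mm
H5: 199 × 282 mm
H6: 141 × 199 mm
H7: 99 × 141 mm
H8: 70 × 99 mm
→ matches H7.

H7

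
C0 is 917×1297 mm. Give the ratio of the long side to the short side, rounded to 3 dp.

1297 / 917 = 1.414
Matches √2 ≈ 1.414 — the ISO 216 defining ratio.

1.414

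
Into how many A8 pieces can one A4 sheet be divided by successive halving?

A4 = 210 × 297 mm; A8 = 52 × 74 mm.
Each halving step doubles the count; 4 steps from A4 to A8.
2^4 = 16.

16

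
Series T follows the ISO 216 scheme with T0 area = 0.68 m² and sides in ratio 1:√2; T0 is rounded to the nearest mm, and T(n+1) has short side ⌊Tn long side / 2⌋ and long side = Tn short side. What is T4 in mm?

173 × 245 mm

Let T0's short side be w mm. w · w√2 = 0.68 m² = 680,000 mm², so w ≈ 693.4 mm and w√2 ≈ 980.6 mm → T0 = 693 × 981 mm.
T1: ⌊981/2⌋ × 693 = 490 × 693 mm
T2: ⌊693/2⌋ × 490 = 346 × 490 mm
T3: ⌊490/2⌋ × 346 = 245 × 346 mm
T4: ⌊346/2⌋ × 245 = 173 × 245 mm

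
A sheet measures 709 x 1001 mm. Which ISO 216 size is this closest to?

B1 (707 × 1000 mm)

Aspect ratio 1001/709 ≈ 1.412 — close to the ISO √2 ≈ 1.414.
In the B-series (B0 = 1000 × 1414 mm): B1 = 707 × 1000 mm.
Off by 3 mm total — nearest standard size.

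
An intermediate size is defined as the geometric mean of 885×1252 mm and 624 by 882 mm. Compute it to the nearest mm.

743 × 1051 mm

Short side: √(885 · 624) = √552240 ≈ 743.1 → 743 mm
Long side: √(1252 · 882) = √1104264 ≈ 1050.8 → 1051 mm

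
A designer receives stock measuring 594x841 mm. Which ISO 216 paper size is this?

A1 (594 × 841 mm)

Aspect ratio 841/594 ≈ 1.416 — close to the ISO √2 ≈ 1.414.
In the A-series (A0 area = 1 m²): A1 = 594 × 841 mm.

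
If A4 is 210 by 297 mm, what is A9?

37 × 52 mm

A5: ⌊297/2⌋ × 210 = 148 × 210 mm
A6: ⌊210/2⌋ × 148 = 105 × 148 mm
A7: ⌊148/2⌋ × 105 = 74 × 105 mm
A8: ⌊105/2⌋ × 74 = 52 × 74 mm
A9: ⌊74/2⌋ × 52 = 37 × 52 mm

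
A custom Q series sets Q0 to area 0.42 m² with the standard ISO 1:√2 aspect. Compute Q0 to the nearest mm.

545 × 771 mm

Let the short side be w mm. Then w · w√2 = 0.42 m² = 420,000 mm².
w² = 420,000/√2, so w ≈ 545.0 mm; long side = w√2 ≈ 770.7 mm.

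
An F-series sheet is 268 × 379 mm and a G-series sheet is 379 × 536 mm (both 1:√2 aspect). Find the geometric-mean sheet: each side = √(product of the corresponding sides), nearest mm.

Short side: √(268 · 379) = √101572 ≈ 318.7 → 319 mm
Long side: √(379 · 536) = √203144 ≈ 450.7 → 451 mm

319 × 451 mm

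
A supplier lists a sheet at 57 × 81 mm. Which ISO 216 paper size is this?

Aspect ratio 81/57 ≈ 1.421 — close to the ISO √2 ≈ 1.414.
In the C-series (envelope sizes, between A and B): C8 = 57 × 81 mm.

C8 (57 × 81 mm)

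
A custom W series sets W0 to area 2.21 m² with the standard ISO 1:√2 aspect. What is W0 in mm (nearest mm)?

1250 × 1768 mm

Let the short side be w mm. Then w · w√2 = 2.21 m² = 2,210,000 mm².
w² = 2,210,000/√2, so w ≈ 1250.1 mm; long side = w√2 ≈ 1767.9 mm.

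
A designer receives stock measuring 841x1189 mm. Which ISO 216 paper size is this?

Aspect ratio 1189/841 ≈ 1.414 — close to the ISO √2 ≈ 1.414.
In the A-series (A0 area = 1 m²): A0 = 841 × 1189 mm.

A0 (841 × 1189 mm)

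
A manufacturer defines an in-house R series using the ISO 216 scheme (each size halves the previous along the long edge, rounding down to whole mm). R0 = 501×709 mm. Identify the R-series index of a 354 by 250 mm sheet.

R2

R0: 501 × 709 mm
R1: 354 × 501 mm
R2: 250 × 354 mm
R3: 177 × 250 mm
→ matches R2.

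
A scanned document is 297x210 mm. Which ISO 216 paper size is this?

Aspect ratio 297/210 ≈ 1.414 — close to the ISO √2 ≈ 1.414.
In the A-series (A0 area = 1 m²): A4 = 210 × 297 mm.

A4 (210 × 297 mm)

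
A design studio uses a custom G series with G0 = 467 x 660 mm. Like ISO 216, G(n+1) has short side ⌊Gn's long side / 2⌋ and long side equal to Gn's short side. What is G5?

G1: ⌊660/2⌋ × 467 = 330 × 467 mm
G2: ⌊467/2⌋ × 330 = 233 × 330 mm
G3: ⌊330/2⌋ × 233 = 165 × 233 mm
G4: ⌊233/2⌋ × 165 = 116 × 165 mm
G5: ⌊165/2⌋ × 116 = 82 × 116 mm

82 × 116 mm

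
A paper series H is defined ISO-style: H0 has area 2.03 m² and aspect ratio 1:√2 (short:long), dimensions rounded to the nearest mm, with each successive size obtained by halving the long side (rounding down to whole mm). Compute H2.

599 × 847 mm

Let H0's short side be w mm. w · w√2 = 2.03 m² = 2,030,000 mm², so w ≈ 1198.1 mm and w√2 ≈ 1694.4 mm → H0 = 1198 × 1694 mm.
H1: ⌊1694/2⌋ × 1198 = 847 × 1198 mm
H2: ⌊1198/2⌋ × 847 = 599 × 847 mm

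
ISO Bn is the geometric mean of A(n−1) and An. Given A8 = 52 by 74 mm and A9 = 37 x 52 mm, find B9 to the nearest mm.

Short side: √(52 · 37) = √1924 ≈ 43.9 → 44 mm
Long side: √(74 · 52) = √3848 ≈ 62.0 → 62 mm

44 × 62 mm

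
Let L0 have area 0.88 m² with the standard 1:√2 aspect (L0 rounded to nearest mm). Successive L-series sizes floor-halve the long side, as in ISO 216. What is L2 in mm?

Let L0's short side be w mm. w · w√2 = 0.88 m² = 880,000 mm², so w ≈ 788.8 mm and w√2 ≈ 1115.6 mm → L0 = 789 × 1116 mm.
L1: ⌊1116/2⌋ × 789 = 558 × 789 mm
L2: ⌊789/2⌋ × 558 = 394 × 558 mm

394 × 558 mm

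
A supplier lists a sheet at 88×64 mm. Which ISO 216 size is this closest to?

Aspect ratio 88/64 ≈ 1.375 (ISO target is √2 ≈ 1.414).
In the B-series (B0 = 1000 × 1414 mm): B8 = 62 × 88 mm.
Off by 2 mm total — nearest standard size.

B8 (62 × 88 mm)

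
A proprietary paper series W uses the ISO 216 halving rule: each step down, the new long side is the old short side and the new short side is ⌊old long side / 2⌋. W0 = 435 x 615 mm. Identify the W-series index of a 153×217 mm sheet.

W0: 435 × 615 mm
W1: 307 × 435 mm
W2: 217 × 307 mm
W3: 153 × 217 mm
W4: 108 × 153 mm
→ matches W3.

W3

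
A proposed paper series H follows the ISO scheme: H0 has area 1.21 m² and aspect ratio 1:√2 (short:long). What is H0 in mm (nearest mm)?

Let the short side be w mm. Then w · w√2 = 1.21 m² = 1,210,000 mm².
w² = 1,210,000/√2, so w ≈ 925.0 mm; long side = w√2 ≈ 1308.1 mm.

925 × 1308 mm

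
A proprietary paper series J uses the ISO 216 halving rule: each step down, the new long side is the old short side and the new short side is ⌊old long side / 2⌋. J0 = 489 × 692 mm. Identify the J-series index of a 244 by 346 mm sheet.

J2

J0: 489 × 692 mm
J1: 346 × 489 mm
J2: 244 × 346 mm
J3: 173 × 244 mm
→ matches J2.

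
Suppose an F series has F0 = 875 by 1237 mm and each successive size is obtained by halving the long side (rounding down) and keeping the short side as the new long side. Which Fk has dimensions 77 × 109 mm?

F0: 875 × 1237 mm
F1: 618 × 875 mm
F2: 437 × 618 mm
F3: 309 × 437 mm
F4: 218 × 309 mm
F5: 154 × 218 mm
F6: 109 × 154 mm
F7: 77 × 109 mm
F8: 54 × 77 mm
→ matches F7.

F7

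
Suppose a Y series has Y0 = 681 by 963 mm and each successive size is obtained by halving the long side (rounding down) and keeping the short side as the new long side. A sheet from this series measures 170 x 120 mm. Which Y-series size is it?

Y5

Y0: 681 × 963 mm
Y1: 481 × 681 mm
Y2: 340 × 481 mm
Y3: 240 × 340 mm
Y4: 170 × 240 mm
Y5: 120 × 170 mm
Y6: 85 × 120 mm
→ matches Y5.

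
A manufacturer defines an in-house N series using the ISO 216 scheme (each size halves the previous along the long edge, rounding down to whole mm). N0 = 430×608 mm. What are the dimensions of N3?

N1: ⌊608/2⌋ × 430 = 304 × 430 mm
N2: ⌊430/2⌋ × 304 = 215 × 304 mm
N3: ⌊304/2⌋ × 215 = 152 × 215 mm

152 × 215 mm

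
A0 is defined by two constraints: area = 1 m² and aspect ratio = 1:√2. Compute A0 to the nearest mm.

Let the short side be w mm. Then the long side is w√2 and w · w√2 = 10⁶ mm².
w² = 10⁶/√2, so w = 1000 / 2^(1/4) ≈ 840.9 mm; long side = 1000 · 2^(1/4) ≈ 1189.2 mm.

841 × 1189 mm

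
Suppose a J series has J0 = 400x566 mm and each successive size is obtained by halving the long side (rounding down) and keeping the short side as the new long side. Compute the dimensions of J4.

J1: ⌊566/2⌋ × 400 = 283 × 400 mm
J2: ⌊400/2⌋ × 283 = 200 × 283 mm
J3: ⌊283/2⌋ × 200 = 141 × 200 mm
J4: ⌊200/2⌋ × 141 = 100 × 141 mm

100 × 141 mm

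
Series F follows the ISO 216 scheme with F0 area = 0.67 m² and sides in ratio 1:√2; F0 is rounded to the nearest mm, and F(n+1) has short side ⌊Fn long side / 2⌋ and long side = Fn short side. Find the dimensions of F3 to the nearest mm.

Let F0's short side be w mm. w · w√2 = 0.67 m² = 670,000 mm², so w ≈ 688.3 mm and w√2 ≈ 973.4 mm → F0 = 688 × 973 mm.
F1: ⌊973/2⌋ × 688 = 486 × 688 mm
F2: ⌊688/2⌋ × 486 = 344 × 486 mm
F3: ⌊486/2⌋ × 344 = 243 × 344 mm

243 × 344 mm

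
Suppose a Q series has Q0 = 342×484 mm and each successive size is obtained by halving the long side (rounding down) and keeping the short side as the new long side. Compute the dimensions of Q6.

42 × 60 mm

Q1: ⌊484/2⌋ × 342 = 242 × 342 mm
Q2: ⌊342/2⌋ × 242 = 171 × 242 mm
Q3: ⌊242/2⌋ × 171 = 121 × 171 mm
Q4: ⌊171/2⌋ × 121 = 85 × 121 mm
Q5: ⌊121/2⌋ × 85 = 60 × 85 mm
Q6: ⌊85/2⌋ × 60 = 42 × 60 mm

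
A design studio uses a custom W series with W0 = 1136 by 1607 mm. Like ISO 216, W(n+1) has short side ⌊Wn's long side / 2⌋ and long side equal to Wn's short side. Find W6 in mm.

W1: ⌊1607/2⌋ × 1136 = 803 × 1136 mm
W2: ⌊1136/2⌋ × 803 = 568 × 803 mm
W3: ⌊803/2⌋ × 568 = 401 × 568 mm
W4: ⌊568/2⌋ × 401 = 284 × 401 mm
W5: ⌊401/2⌋ × 284 = 200 × 284 mm
W6: ⌊284/2⌋ × 200 = 142 × 200 mm

142 × 200 mm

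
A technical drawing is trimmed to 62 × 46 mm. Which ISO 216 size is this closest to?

B9 (44 × 62 mm)

Aspect ratio 62/46 ≈ 1.348 (ISO target is √2 ≈ 1.414).
In the B-series (B0 = 1000 × 1414 mm): B9 = 44 × 62 mm.
Off by 2 mm total — nearest standard size.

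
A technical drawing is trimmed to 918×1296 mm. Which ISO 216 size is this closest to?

Aspect ratio 1296/918 ≈ 1.412 — close to the ISO √2 ≈ 1.414.
In the C-series (envelope sizes, between A and B): C0 = 917 × 1297 mm.
Off by 2 mm total — nearest standard size.

C0 (917 × 1297 mm)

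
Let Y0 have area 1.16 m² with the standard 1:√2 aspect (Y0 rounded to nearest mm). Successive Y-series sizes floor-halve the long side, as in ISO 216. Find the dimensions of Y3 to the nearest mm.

320 × 453 mm

Let Y0's short side be w mm. w · w√2 = 1.16 m² = 1,160,000 mm², so w ≈ 905.7 mm and w√2 ≈ 1280.8 mm → Y0 = 906 × 1281 mm.
Y1: ⌊1281/2⌋ × 906 = 640 × 906 mm
Y2: ⌊906/2⌋ × 640 = 453 × 640 mm
Y3: ⌊640/2⌋ × 453 = 320 × 453 mm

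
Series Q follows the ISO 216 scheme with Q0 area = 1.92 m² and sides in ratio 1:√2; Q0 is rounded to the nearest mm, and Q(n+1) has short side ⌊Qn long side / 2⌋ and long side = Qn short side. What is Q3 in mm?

412 × 582 mm

Let Q0's short side be w mm. w · w√2 = 1.92 m² = 1,920,000 mm², so w ≈ 1165.2 mm and w√2 ≈ 1647.8 mm → Q0 = 1165 × 1648 mm.
Q1: ⌊1648/2⌋ × 1165 = 824 × 1165 mm
Q2: ⌊1165/2⌋ × 824 = 582 × 824 mm
Q3: ⌊824/2⌋ × 582 = 412 × 582 mm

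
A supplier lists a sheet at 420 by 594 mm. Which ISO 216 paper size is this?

A2 (420 × 594 mm)

Aspect ratio 594/420 ≈ 1.414 — close to the ISO √2 ≈ 1.414.
In the A-series (A0 area = 1 m²): A2 = 420 × 594 mm.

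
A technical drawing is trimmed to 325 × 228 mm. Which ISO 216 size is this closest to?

C4 (229 × 324 mm)

Aspect ratio 325/228 ≈ 1.425 — close to the ISO √2 ≈ 1.414.
In the C-series (envelope sizes, between A and B): C4 = 229 × 324 mm.
Off by 2 mm total — nearest standard size.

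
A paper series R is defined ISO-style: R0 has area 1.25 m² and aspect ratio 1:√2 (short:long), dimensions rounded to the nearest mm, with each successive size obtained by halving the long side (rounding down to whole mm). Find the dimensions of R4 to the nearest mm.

235 × 332 mm

Let R0's short side be w mm. w · w√2 = 1.25 m² = 1,250,000 mm², so w ≈ 940.2 mm and w√2 ≈ 1329.6 mm → R0 = 940 × 1330 mm.
R1: ⌊1330/2⌋ × 940 = 665 × 940 mm
R2: ⌊940/2⌋ × 665 = 470 × 665 mm
R3: ⌊665/2⌋ × 470 = 332 × 470 mm
R4: ⌊470/2⌋ × 332 = 235 × 332 mm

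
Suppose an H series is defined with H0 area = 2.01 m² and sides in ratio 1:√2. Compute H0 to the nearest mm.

1192 × 1686 mm

Let the short side be w mm. Then w · w√2 = 2.01 m² = 2,010,000 mm².
w² = 2,010,000/√2, so w ≈ 1192.2 mm; long side = w√2 ≈ 1686.0 mm.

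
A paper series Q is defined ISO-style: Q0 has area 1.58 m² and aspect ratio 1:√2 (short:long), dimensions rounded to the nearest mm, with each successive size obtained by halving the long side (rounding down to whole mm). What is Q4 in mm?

Let Q0's short side be w mm. w · w√2 = 1.58 m² = 1,580,000 mm², so w ≈ 1057.0 mm and w√2 ≈ 1494.8 mm → Q0 = 1057 × 1495 mm.
Q1: ⌊1495/2⌋ × 1057 = 747 × 1057 mm
Q2: ⌊1057/2⌋ × 747 = 528 × 747 mm
Q3: ⌊747/2⌋ × 528 = 373 × 528 mm
Q4: ⌊528/2⌋ × 373 = 264 × 373 mm

264 × 373 mm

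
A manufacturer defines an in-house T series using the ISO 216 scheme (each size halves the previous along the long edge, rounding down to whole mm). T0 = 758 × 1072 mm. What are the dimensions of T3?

268 × 379 mm

T1: ⌊1072/2⌋ × 758 = 536 × 758 mm
T2: ⌊758/2⌋ × 536 = 379 × 536 mm
T3: ⌊536/2⌋ × 379 = 268 × 379 mm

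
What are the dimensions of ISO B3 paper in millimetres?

B0 = 1000 × 1414 mm (B0 has a 1000 mm short side, aspect 1:√2).
B1: ⌊1414/2⌋ × 1000 = 707 × 1000 mm
B2: ⌊1000/2⌋ × 707 = 500 × 707 mm
B3: ⌊707/2⌋ × 500 = 353 × 500 mm

353 × 500 mm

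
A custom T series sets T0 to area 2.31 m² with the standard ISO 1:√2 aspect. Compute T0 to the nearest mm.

1278 × 1807 mm

Let the short side be w mm. Then w · w√2 = 2.31 m² = 2,310,000 mm².
w² = 2,310,000/√2, so w ≈ 1278.1 mm; long side = w√2 ≈ 1807.4 mm.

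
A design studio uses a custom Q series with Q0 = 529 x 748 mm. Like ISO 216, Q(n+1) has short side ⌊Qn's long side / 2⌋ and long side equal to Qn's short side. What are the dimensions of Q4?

132 × 187 mm

Q1 = 374 × 529 mm (from Q0 by 1 halving).
Q2: ⌊529/2⌋ × 374 = 264 × 374 mm
Q3: ⌊374/2⌋ × 264 = 187 × 264 mm
Q4: ⌊264/2⌋ × 187 = 132 × 187 mm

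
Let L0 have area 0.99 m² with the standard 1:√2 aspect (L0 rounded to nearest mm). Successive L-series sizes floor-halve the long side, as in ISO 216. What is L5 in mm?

147 × 209 mm

Let L0's short side be w mm. w · w√2 = 0.99 m² = 990,000 mm², so w ≈ 836.7 mm and w√2 ≈ 1183.2 mm → L0 = 837 × 1183 mm.
L1: ⌊1183/2⌋ × 837 = 591 × 837 mm
L2: ⌊837/2⌋ × 591 = 418 × 591 mm
L3: ⌊591/2⌋ × 418 = 295 × 418 mm
L4: ⌊418/2⌋ × 295 = 209 × 295 mm
L5: ⌊295/2⌋ × 209 = 147 × 209 mm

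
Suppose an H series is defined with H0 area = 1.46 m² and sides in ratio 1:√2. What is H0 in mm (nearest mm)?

1016 × 1437 mm

Let the short side be w mm. Then w · w√2 = 1.46 m² = 1,460,000 mm².
w² = 1,460,000/√2, so w ≈ 1016.1 mm; long side = w√2 ≈ 1436.9 mm.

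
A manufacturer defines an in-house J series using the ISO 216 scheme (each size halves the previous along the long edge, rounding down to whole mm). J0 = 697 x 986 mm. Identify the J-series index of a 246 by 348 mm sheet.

J0: 697 × 986 mm
J1: 493 × 697 mm
J2: 348 × 493 mm
J3: 246 × 348 mm
J4: 174 × 246 mm
→ matches J3.

J3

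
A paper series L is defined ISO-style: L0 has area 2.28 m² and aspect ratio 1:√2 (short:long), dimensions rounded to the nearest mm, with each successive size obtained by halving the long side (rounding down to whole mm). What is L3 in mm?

449 × 635 mm

Let L0's short side be w mm. w · w√2 = 2.28 m² = 2,280,000 mm², so w ≈ 1269.7 mm and w√2 ≈ 1795.7 mm → L0 = 1270 × 1796 mm.
L1: ⌊1796/2⌋ × 1270 = 898 × 1270 mm
L2: ⌊1270/2⌋ × 898 = 635 × 898 mm
L3: ⌊898/2⌋ × 635 = 449 × 635 mm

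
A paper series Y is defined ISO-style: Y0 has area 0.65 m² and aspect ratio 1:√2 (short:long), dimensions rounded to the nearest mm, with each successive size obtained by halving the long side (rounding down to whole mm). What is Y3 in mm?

Let Y0's short side be w mm. w · w√2 = 0.65 m² = 650,000 mm², so w ≈ 678.0 mm and w√2 ≈ 958.8 mm → Y0 = 678 × 959 mm.
Y1: ⌊959/2⌋ × 678 = 479 × 678 mm
Y2: ⌊678/2⌋ × 479 = 339 × 479 mm
Y3: ⌊479/2⌋ × 339 = 239 × 339 mm

239 × 339 mm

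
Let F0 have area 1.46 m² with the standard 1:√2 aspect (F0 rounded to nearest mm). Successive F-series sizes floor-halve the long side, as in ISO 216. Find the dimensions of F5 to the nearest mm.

179 × 254 mm

Let F0's short side be w mm. w · w√2 = 1.46 m² = 1,460,000 mm², so w ≈ 1016.1 mm and w√2 ≈ 1436.9 mm → F0 = 1016 × 1437 mm.
F1: ⌊1437/2⌋ × 1016 = 718 × 1016 mm
F2: ⌊1016/2⌋ × 718 = 508 × 718 mm
F3: ⌊718/2⌋ × 508 = 359 × 508 mm
F4: ⌊508/2⌋ × 359 = 254 × 359 mm
F5: ⌊359/2⌋ × 254 = 179 × 254 mm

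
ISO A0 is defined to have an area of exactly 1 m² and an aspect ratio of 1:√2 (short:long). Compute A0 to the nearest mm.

Let the short side be w mm. Then the long side is w√2 and w · w√2 = 10⁶ mm².
w² = 10⁶/√2, so w = 1000 / 2^(1/4) ≈ 840.9 mm; long side = 1000 · 2^(1/4) ≈ 1189.2 mm.

841 × 1189 mm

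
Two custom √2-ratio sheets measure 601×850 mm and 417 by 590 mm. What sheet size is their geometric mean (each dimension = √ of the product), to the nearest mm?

501 × 708 mm

Short side: √(601 · 417) = √250617 ≈ 500.6 → 501 mm
Long side: √(850 · 590) = √501500 ≈ 708.2 → 708 mm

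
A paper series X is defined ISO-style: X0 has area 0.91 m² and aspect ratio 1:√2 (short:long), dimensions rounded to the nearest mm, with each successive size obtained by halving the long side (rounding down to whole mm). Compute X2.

401 × 567 mm

Let X0's short side be w mm. w · w√2 = 0.91 m² = 910,000 mm², so w ≈ 802.2 mm and w√2 ≈ 1134.4 mm → X0 = 802 × 1134 mm.
X1: ⌊1134/2⌋ × 802 = 567 × 802 mm
X2: ⌊802/2⌋ × 567 = 401 × 567 mm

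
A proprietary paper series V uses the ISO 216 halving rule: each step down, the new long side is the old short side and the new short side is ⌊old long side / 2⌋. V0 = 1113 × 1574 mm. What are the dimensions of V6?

139 × 196 mm

V1: ⌊1574/2⌋ × 1113 = 787 × 1113 mm
V2: ⌊1113/2⌋ × 787 = 556 × 787 mm
V3: ⌊787/2⌋ × 556 = 393 × 556 mm
V4: ⌊556/2⌋ × 393 = 278 × 393 mm
V5: ⌊393/2⌋ × 278 = 196 × 278 mm
V6: ⌊278/2⌋ × 196 = 139 × 196 mm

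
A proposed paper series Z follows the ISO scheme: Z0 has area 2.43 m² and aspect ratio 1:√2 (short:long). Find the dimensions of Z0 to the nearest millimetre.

Let the short side be w mm. Then w · w√2 = 2.43 m² = 2,430,000 mm².
w² = 2,430,000/√2, so w ≈ 1310.8 mm; long side = w√2 ≈ 1853.8 mm.

1311 × 1854 mm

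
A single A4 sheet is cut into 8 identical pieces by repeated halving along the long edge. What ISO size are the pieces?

A7

8 = 2^3, so 3 halving steps.
A4 → A5 → … → A7 after 3 steps.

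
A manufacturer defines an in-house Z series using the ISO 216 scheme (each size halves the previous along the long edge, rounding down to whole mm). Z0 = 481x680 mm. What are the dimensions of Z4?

120 × 170 mm

Z1: ⌊680/2⌋ × 481 = 340 × 481 mm
Z2: ⌊481/2⌋ × 340 = 240 × 340 mm
Z3: ⌊340/2⌋ × 240 = 170 × 240 mm
Z4: ⌊240/2⌋ × 170 = 120 × 170 mm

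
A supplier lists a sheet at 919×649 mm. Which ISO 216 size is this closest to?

C1 (648 × 917 mm)

Aspect ratio 919/649 ≈ 1.416 — close to the ISO √2 ≈ 1.414.
In the C-series (envelope sizes, between A and B): C1 = 648 × 917 mm.
Off by 3 mm total — nearest standard size.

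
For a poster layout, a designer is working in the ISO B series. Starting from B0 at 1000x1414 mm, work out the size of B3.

353 × 500 mm

B1: ⌊1414/2⌋ × 1000 = 707 × 1000 mm
B2: ⌊1000/2⌋ × 707 = 500 × 707 mm
B3: ⌊707/2⌋ × 500 = 353 × 500 mm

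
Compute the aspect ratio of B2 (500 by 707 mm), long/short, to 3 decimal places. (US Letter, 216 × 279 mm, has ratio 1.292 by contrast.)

1.414

707 / 500 = 1.414
Matches √2 ≈ 1.414 — the ISO 216 defining ratio.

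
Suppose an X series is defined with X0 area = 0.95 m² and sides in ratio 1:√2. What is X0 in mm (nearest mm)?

Let the short side be w mm. Then w · w√2 = 0.95 m² = 950,000 mm².
w² = 950,000/√2, so w ≈ 819.6 mm; long side = w√2 ≈ 1159.1 mm.

820 × 1159 mm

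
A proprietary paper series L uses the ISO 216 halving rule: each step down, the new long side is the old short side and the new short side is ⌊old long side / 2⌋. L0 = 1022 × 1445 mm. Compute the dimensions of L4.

255 × 361 mm

L1: ⌊1445/2⌋ × 1022 = 722 × 1022 mm
L2: ⌊1022/2⌋ × 722 = 511 × 722 mm
L3: ⌊722/2⌋ × 511 = 361 × 511 mm
L4: ⌊511/2⌋ × 361 = 255 × 361 mm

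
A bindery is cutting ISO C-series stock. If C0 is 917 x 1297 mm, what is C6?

C1: ⌊1297/2⌋ × 917 = 648 × 917 mm
C2: ⌊917/2⌋ × 648 = 458 × 648 mm
C3: ⌊648/2⌋ × 458 = 324 × 458 mm
C4: ⌊458/2⌋ × 324 = 229 × 324 mm
C5: ⌊324/2⌋ × 229 = 162 × 229 mm
C6: ⌊229/2⌋ × 162 = 114 × 162 mm

114 × 162 mm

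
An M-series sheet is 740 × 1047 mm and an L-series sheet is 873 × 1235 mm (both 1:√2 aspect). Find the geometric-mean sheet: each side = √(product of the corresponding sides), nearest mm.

Short side: √(740 · 873) = √646020 ≈ 803.8 → 804 mm
Long side: √(1047 · 1235) = √1293045 ≈ 1137.1 → 1137 mm

804 × 1137 mm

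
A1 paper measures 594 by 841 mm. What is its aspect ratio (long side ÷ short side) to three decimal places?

841 / 594 = 1.416
ISO 216 targets √2 ≈ 1.414; the +0.002 deviation is from mm rounding.

1.416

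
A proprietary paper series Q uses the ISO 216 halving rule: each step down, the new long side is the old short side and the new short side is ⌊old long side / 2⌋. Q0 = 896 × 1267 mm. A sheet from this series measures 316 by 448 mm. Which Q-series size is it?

Q0: 896 × 1267 mm
Q1: 633 × 896 mm
Q2: 448 × 633 mm
Q3: 316 × 448 mm
Q4: 224 × 316 mm
→ matches Q3.

Q3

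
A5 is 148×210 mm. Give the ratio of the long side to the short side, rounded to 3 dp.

210 / 148 = 1.419
ISO 216 targets √2 ≈ 1.414; the +0.005 deviation is from mm rounding.

1.419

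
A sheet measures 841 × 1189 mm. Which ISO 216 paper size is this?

Aspect ratio 1189/841 ≈ 1.414 — close to the ISO √2 ≈ 1.414.
In the A-series (A0 area = 1 m²): A0 = 841 × 1189 mm.

A0 (841 × 1189 mm)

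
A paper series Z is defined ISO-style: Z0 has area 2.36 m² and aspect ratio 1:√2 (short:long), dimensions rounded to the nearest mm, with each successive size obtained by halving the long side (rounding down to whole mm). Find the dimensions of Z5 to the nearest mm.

Let Z0's short side be w mm. w · w√2 = 2.36 m² = 2,360,000 mm², so w ≈ 1291.8 mm and w√2 ≈ 1826.9 mm → Z0 = 1292 × 1827 mm.
Z1: ⌊1827/2⌋ × 1292 = 913 × 1292 mm
Z2: ⌊1292/2⌋ × 913 = 646 × 913 mm
Z3: ⌊913/2⌋ × 646 = 456 × 646 mm
Z4: ⌊646/2⌋ × 456 = 323 × 456 mm
Z5: ⌊456/2⌋ × 323 = 228 × 323 mm

228 × 323 mm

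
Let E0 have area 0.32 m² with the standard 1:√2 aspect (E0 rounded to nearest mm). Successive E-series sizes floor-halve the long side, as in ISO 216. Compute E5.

84 × 119 mm

Let E0's short side be w mm. w · w√2 = 0.32 m² = 320,000 mm², so w ≈ 475.7 mm and w√2 ≈ 672.7 mm → E0 = 476 × 673 mm.
E1: ⌊673/2⌋ × 476 = 336 × 476 mm
E2: ⌊476/2⌋ × 336 = 238 × 336 mm
E3: ⌊336/2⌋ × 238 = 168 × 238 mm
E4: ⌊238/2⌋ × 168 = 119 × 168 mm
E5: ⌊168/2⌋ × 119 = 84 × 119 mm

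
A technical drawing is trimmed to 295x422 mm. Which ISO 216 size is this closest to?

A3 (297 × 420 mm)

Aspect ratio 422/295 ≈ 1.431 (ISO target is √2 ≈ 1.414).
In the A-series (A0 area = 1 m²): A3 = 297 × 420 mm.
Off by 4 mm total — nearest standard size.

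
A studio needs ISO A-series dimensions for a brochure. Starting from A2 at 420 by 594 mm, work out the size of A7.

A3: ⌊594/2⌋ × 420 = 297 × 420 mm
A4: ⌊420/2⌋ × 297 = 210 × 297 mm
A5: ⌊297/2⌋ × 210 = 148 × 210 mm
A6: ⌊210/2⌋ × 148 = 105 × 148 mm
A7: ⌊148/2⌋ × 105 = 74 × 105 mm

74 × 105 mm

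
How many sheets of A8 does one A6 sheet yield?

4

A6 = 105 × 148 mm; A8 = 52 × 74 mm.
Each halving step doubles the count; 2 steps from A6 to A8.
2^2 = 4.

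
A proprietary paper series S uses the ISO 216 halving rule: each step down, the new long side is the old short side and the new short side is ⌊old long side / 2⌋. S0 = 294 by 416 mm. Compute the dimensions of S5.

52 × 73 mm

S1: ⌊416/2⌋ × 294 = 208 × 294 mm
S2: ⌊294/2⌋ × 208 = 147 × 208 mm
S3: ⌊208/2⌋ × 147 = 104 × 147 mm
S4: ⌊147/2⌋ × 104 = 73 × 104 mm
S5: ⌊104/2⌋ × 73 = 52 × 73 mm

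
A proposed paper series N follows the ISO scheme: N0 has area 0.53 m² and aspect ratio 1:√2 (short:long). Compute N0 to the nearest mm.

612 × 866 mm

Let the short side be w mm. Then w · w√2 = 0.53 m² = 530,000 mm².
w² = 530,000/√2, so w ≈ 612.2 mm; long side = w√2 ≈ 865.8 mm.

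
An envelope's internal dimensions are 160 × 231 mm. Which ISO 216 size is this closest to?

C5 (162 × 229 mm)

Aspect ratio 231/160 ≈ 1.444 (ISO target is √2 ≈ 1.414).
In the C-series (envelope sizes, between A and B): C5 = 162 × 229 mm.
Off by 4 mm total — nearest standard size.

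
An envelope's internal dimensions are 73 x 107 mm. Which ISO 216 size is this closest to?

A7 (74 × 105 mm)

Aspect ratio 107/73 ≈ 1.466 (ISO target is √2 ≈ 1.414).
In the A-series (A0 area = 1 m²): A7 = 74 × 105 mm.
Off by 3 mm total — nearest standard size.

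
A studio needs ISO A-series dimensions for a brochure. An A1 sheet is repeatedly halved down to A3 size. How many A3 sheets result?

4

Each ISO step halves the sheet: 1 × A1 → 2 × A2 → 4 × A3
From A1 to A3 is 2 halving steps: 2^2 = 4.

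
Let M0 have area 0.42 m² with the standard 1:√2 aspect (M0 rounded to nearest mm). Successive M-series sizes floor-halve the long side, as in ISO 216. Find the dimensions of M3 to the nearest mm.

Let M0's short side be w mm. w · w√2 = 0.42 m² = 420,000 mm², so w ≈ 545.0 mm and w√2 ≈ 770.7 mm → M0 = 545 × 771 mm.
M1: ⌊771/2⌋ × 545 = 385 × 545 mm
M2: ⌊545/2⌋ × 385 = 272 × 385 mm
M3: ⌊385/2⌋ × 272 = 192 × 272 mm

192 × 272 mm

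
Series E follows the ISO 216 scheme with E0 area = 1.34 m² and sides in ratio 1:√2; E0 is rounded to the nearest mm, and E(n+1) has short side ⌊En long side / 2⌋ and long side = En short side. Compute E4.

Let E0's short side be w mm. w · w√2 = 1.34 m² = 1,340,000 mm², so w ≈ 973.4 mm and w√2 ≈ 1376.6 mm → E0 = 973 × 1377 mm.
E1: ⌊1377/2⌋ × 973 = 688 × 973 mm
E2: ⌊973/2⌋ × 688 = 486 × 688 mm
E3: ⌊688/2⌋ × 486 = 344 × 486 mm
E4: ⌊486/2⌋ × 344 = 243 × 344 mm

243 × 344 mm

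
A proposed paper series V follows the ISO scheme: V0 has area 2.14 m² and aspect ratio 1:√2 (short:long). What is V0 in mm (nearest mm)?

1230 × 1740 mm

Let the short side be w mm. Then w · w√2 = 2.14 m² = 2,140,000 mm².
w² = 2,140,000/√2, so w ≈ 1230.1 mm; long side = w√2 ≈ 1739.7 mm.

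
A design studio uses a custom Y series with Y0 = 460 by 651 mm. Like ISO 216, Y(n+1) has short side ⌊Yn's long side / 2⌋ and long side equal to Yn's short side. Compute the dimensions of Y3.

162 × 230 mm

Y1: ⌊651/2⌋ × 460 = 325 × 460 mm
Y2: ⌊460/2⌋ × 325 = 230 × 325 mm
Y3: ⌊325/2⌋ × 230 = 162 × 230 mm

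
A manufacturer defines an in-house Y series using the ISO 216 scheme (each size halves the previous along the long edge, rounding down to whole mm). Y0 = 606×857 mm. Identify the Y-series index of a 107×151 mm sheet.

Y5

Y0: 606 × 857 mm
Y1: 428 × 606 mm
Y2: 303 × 428 mm
Y3: 214 × 303 mm
Y4: 151 × 214 mm
Y5: 107 × 151 mm
Y6: 75 × 107 mm
→ matches Y5.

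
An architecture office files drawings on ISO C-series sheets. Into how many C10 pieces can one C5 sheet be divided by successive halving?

Each ISO step halves the sheet: 1 × C5 → 2 × C6 → 4 × C7 → 8 × C8 → …
From C5 to C10 is 5 halving steps: 2^5 = 32.

32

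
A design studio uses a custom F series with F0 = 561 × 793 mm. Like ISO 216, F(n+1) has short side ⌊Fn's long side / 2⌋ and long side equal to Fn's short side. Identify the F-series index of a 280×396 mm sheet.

F2

F0: 561 × 793 mm
F1: 396 × 561 mm
F2: 280 × 396 mm
F3: 198 × 280 mm
→ matches F2.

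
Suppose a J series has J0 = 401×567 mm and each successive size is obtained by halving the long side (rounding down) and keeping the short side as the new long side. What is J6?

J1: ⌊567/2⌋ × 401 = 283 × 401 mm
J2: ⌊401/2⌋ × 283 = 200 × 283 mm
J3: ⌊283/2⌋ × 200 = 141 × 200 mm
J4: ⌊200/2⌋ × 141 = 100 × 141 mm
J5: ⌊141/2⌋ × 100 = 70 × 100 mm
J6: ⌊100/2⌋ × 70 = 50 × 70 mm

50 × 70 mm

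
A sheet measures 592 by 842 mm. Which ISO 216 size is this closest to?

A1 (594 × 841 mm)

Aspect ratio 842/592 ≈ 1.422 — close to the ISO √2 ≈ 1.414.
In the A-series (A0 area = 1 m²): A1 = 594 × 841 mm.
Off by 3 mm total — nearest standard size.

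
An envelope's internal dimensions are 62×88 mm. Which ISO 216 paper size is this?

Aspect ratio 88/62 ≈ 1.419 — close to the ISO √2 ≈ 1.414.
In the B-series (B0 = 1000 × 1414 mm): B8 = 62 × 88 mm.

B8 (62 × 88 mm)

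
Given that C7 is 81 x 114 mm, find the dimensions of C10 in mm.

C8: ⌊114/2⌋ × 81 = 57 × 81 mm
C9: ⌊81/2⌋ × 57 = 40 × 57 mm
C10: ⌊57/2⌋ × 40 = 28 × 40 mm

28 × 40 mm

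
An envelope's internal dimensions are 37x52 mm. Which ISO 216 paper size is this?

A9 (37 × 52 mm)

Aspect ratio 52/37 ≈ 1.405 — close to the ISO √2 ≈ 1.414.
In the A-series (A0 area = 1 m²): A9 = 37 × 52 mm.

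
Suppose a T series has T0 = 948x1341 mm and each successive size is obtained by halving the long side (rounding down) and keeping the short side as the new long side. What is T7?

83 × 118 mm

T1 = 670 × 948 mm (from T0 by 1 halving).
T2: ⌊948/2⌋ × 670 = 474 × 670 mm
T3: ⌊670/2⌋ × 474 = 335 × 474 mm
T4: ⌊474/2⌋ × 335 = 237 × 335 mm
T5: ⌊335/2⌋ × 237 = 167 × 237 mm
T6: ⌊237/2⌋ × 167 = 118 × 167 mm
T7: ⌊167/2⌋ × 118 = 83 × 118 mm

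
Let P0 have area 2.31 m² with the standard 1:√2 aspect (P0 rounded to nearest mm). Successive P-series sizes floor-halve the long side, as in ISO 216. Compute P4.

Let P0's short side be w mm. w · w√2 = 2.31 m² = 2,310,000 mm², so w ≈ 1278.1 mm and w√2 ≈ 1807.4 mm → P0 = 1278 × 1807 mm.
P1: ⌊1807/2⌋ × 1278 = 903 × 1278 mm
P2: ⌊1278/2⌋ × 903 = 639 × 903 mm
P3: ⌊903/2⌋ × 639 = 451 × 639 mm
P4: ⌊639/2⌋ × 451 = 319 × 451 mm

319 × 451 mm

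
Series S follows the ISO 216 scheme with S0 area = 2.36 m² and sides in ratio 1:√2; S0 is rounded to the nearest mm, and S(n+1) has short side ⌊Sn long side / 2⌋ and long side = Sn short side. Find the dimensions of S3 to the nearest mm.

456 × 646 mm

Let S0's short side be w mm. w · w√2 = 2.36 m² = 2,360,000 mm², so w ≈ 1291.8 mm and w√2 ≈ 1826.9 mm → S0 = 1292 × 1827 mm.
S1: ⌊1827/2⌋ × 1292 = 913 × 1292 mm
S2: ⌊1292/2⌋ × 913 = 646 × 913 mm
S3: ⌊913/2⌋ × 646 = 456 × 646 mm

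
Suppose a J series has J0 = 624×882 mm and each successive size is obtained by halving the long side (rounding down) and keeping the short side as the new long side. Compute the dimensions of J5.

110 × 156 mm

J1: ⌊882/2⌋ × 624 = 441 × 624 mm
J2: ⌊624/2⌋ × 441 = 312 × 441 mm
J3: ⌊441/2⌋ × 312 = 220 × 312 mm
J4: ⌊312/2⌋ × 220 = 156 × 220 mm
J5: ⌊220/2⌋ × 156 = 110 × 156 mm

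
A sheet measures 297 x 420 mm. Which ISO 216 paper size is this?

A3 (297 × 420 mm)

Aspect ratio 420/297 ≈ 1.414 — close to the ISO √2 ≈ 1.414.
In the A-series (A0 area = 1 m²): A3 = 297 × 420 mm.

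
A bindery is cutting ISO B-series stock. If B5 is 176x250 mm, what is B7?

B6: ⌊250/2⌋ × 176 = 125 × 176 mm
B7: ⌊176/2⌋ × 125 = 88 × 125 mm

88 × 125 mm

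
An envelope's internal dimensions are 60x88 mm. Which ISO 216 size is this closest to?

B8 (62 × 88 mm)

Aspect ratio 88/60 ≈ 1.467 (ISO target is √2 ≈ 1.414).
In the B-series (B0 = 1000 × 1414 mm): B8 = 62 × 88 mm.
Off by 2 mm total — nearest standard size.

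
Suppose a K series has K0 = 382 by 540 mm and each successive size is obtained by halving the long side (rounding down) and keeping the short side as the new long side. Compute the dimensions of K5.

K1: ⌊540/2⌋ × 382 = 270 × 382 mm
K2: ⌊382/2⌋ × 270 = 191 × 270 mm
K3: ⌊270/2⌋ × 191 = 135 × 191 mm
K4: ⌊191/2⌋ × 135 = 95 × 135 mm
K5: ⌊135/2⌋ × 95 = 67 × 95 mm

67 × 95 mm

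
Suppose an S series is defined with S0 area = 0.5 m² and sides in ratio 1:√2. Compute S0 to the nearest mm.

Let the short side be w mm. Then w · w√2 = 0.5 m² = 500,000 mm².
w² = 500,000/√2, so w ≈ 594.6 mm; long side = w√2 ≈ 840.9 mm.

595 × 841 mm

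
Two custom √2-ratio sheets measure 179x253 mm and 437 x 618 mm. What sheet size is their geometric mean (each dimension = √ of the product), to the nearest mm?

280 × 395 mm

Short side: √(179 · 437) = √78223 ≈ 279.7 → 280 mm
Long side: √(253 · 618) = √156354 ≈ 395.4 → 395 mm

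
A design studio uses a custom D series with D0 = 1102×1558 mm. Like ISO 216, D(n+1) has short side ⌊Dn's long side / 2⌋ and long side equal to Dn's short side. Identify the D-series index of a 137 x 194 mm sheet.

D6

D0: 1102 × 1558 mm
D1: 779 × 1102 mm
D2: 551 × 779 mm
D3: 389 × 551 mm
D4: 275 × 389 mm
D5: 194 × 275 mm
D6: 137 × 194 mm
D7: 97 × 137 mm
→ matches D6.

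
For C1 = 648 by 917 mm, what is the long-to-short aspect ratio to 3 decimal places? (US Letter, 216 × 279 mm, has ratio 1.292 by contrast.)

1.415

917 / 648 = 1.415
Matches √2 ≈ 1.414 — the ISO 216 defining ratio.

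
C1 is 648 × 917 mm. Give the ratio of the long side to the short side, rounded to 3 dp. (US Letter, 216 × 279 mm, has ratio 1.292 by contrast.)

1.415

917 / 648 = 1.415
Matches √2 ≈ 1.414 — the ISO 216 defining ratio.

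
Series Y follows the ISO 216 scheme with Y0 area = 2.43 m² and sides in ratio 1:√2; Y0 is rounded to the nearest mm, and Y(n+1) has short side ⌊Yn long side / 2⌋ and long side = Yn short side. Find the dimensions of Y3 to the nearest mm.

Let Y0's short side be w mm. w · w√2 = 2.43 m² = 2,430,000 mm², so w ≈ 1310.8 mm and w√2 ≈ 1853.8 mm → Y0 = 1311 × 1854 mm.
Y1: ⌊1854/2⌋ × 1311 = 927 × 1311 mm
Y2: ⌊1311/2⌋ × 927 = 655 × 927 mm
Y3: ⌊927/2⌋ × 655 = 463 × 655 mm

463 × 655 mm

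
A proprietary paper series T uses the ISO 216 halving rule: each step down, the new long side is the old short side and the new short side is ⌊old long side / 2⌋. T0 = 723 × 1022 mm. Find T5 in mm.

T1 = 511 × 723 mm (from T0 by 1 halving).
T2: ⌊723/2⌋ × 511 = 361 × 511 mm
T3: ⌊511/2⌋ × 361 = 255 × 361 mm
T4: ⌊361/2⌋ × 255 = 180 × 255 mm
T5: ⌊255/2⌋ × 180 = 127 × 180 mm

127 × 180 mm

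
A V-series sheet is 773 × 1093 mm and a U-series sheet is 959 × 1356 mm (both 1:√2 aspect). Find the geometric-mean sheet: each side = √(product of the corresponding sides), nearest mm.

861 × 1217 mm

Short side: √(773 · 959) = √741307 ≈ 861.0 → 861 mm
Long side: √(1093 · 1356) = √1482108 ≈ 1217.4 → 1217 mm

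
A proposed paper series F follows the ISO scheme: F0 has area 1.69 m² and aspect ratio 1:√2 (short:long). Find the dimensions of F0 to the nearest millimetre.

1093 × 1546 mm

Let the short side be w mm. Then w · w√2 = 1.69 m² = 1,690,000 mm².
w² = 1,690,000/√2, so w ≈ 1093.2 mm; long side = w√2 ≈ 1546.0 mm.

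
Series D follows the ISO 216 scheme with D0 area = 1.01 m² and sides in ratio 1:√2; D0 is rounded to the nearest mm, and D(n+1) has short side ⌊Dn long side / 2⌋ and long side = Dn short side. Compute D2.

422 × 597 mm

Let D0's short side be w mm. w · w√2 = 1.01 m² = 1,010,000 mm², so w ≈ 845.1 mm and w√2 ≈ 1195.1 mm → D0 = 845 × 1195 mm.
D1: ⌊1195/2⌋ × 845 = 597 × 845 mm
D2: ⌊845/2⌋ × 597 = 422 × 597 mm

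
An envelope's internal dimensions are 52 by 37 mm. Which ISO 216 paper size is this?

Aspect ratio 52/37 ≈ 1.405 — close to the ISO √2 ≈ 1.414.
In the A-series (A0 area = 1 m²): A9 = 37 × 52 mm.

A9 (37 × 52 mm)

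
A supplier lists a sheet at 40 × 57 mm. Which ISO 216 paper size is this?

Aspect ratio 57/40 ≈ 1.425 — close to the ISO √2 ≈ 1.414.
In the C-series (envelope sizes, between A and B): C9 = 40 × 57 mm.

C9 (40 × 57 mm)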